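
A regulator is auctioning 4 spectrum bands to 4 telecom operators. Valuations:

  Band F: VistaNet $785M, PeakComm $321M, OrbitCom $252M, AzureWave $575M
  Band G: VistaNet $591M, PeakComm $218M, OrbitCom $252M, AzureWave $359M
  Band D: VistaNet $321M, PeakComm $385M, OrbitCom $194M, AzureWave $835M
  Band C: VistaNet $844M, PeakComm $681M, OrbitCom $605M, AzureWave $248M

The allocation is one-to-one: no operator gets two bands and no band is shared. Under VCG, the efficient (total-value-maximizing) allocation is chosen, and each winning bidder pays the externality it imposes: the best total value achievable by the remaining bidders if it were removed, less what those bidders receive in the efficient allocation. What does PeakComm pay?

Efficient allocation: VistaNet→Band F ($785M), PeakComm→Band C ($681M), OrbitCom→Band G ($252M), AzureWave→Band D ($835M); total welfare W = $2553M.
PeakComm receives Band C at value $681M, so the others get W − 681 = $1872M.
Without PeakComm: best allocation of the remaining 3 bidders over all 4 bands is VistaNet→Band F ($785M), OrbitCom→Band C ($605M), AzureWave→Band D ($835M), total $2225M.
VCG payment = (others' best without PeakComm) − (others' welfare with PeakComm) = 2225 − 1872 = $353M.

PeakComm pays $353M.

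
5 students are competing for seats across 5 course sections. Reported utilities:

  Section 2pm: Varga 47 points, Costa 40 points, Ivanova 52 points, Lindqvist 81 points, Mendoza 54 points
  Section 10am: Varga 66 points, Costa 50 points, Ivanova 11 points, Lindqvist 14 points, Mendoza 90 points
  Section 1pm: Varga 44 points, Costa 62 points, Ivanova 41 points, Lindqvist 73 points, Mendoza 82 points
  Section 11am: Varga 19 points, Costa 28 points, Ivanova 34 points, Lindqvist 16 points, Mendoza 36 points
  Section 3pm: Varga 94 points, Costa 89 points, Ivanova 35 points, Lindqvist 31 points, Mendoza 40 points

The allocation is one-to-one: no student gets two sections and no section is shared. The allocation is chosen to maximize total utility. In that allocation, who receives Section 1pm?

Optimal: Varga→Section 3pm (94 points), Costa→Section 1pm (62 points), Ivanova→Section 11am (34 points), Lindqvist→Section 2pm (81 points), Mendoza→Section 10am (90 points) — total 94+62+34+81+90 = 361 points.
Checked against all permutations: 361 points is optimal.
Costa's own top section is Section 3pm (89 points), but forcing Costa→Section 3pm and reassigning the rest optimally gives only 352 points — worse by 9.

Costa receives Section 1pm.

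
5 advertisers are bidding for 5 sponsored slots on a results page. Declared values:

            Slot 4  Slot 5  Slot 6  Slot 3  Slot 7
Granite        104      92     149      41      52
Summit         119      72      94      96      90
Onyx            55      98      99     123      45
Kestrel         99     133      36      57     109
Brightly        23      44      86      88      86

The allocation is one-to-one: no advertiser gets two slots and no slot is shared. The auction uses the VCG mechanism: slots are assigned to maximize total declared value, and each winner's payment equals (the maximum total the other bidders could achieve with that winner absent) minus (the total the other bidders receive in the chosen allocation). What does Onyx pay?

Efficient allocation: Granite→Slot 6 ($149), Summit→Slot 4 ($119), Onyx→Slot 3 ($123), Kestrel→Slot 5 ($133), Brightly→Slot 7 ($86); total welfare W = $610.
Onyx receives Slot 3 at value $123, so the others get W − 123 = $487.
Without Onyx: best allocation of the remaining 4 bidders over all 5 slots is Granite→Slot 6 ($149), Summit→Slot 4 ($119), Kestrel→Slot 5 ($133), Brightly→Slot 3 ($88), total $489.
VCG payment = (others' best without Onyx) − (others' welfare with Onyx) = 489 − 487 = $2.

Onyx pays $2.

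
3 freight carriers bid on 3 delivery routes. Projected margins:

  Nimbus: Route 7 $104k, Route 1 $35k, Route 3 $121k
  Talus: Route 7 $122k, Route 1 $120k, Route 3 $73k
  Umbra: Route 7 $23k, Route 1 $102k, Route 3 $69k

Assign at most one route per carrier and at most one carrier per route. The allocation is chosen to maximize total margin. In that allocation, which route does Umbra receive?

Umbra receives Route 1.

Optimal: Nimbus→Route 3 ($121k), Talus→Route 7 ($122k), Umbra→Route 1 ($102k) — total 121+122+102 = $345k.
Next-best assignment: Nimbus→Route 7, Talus→Route 1, Umbra→Route 3 = $293k.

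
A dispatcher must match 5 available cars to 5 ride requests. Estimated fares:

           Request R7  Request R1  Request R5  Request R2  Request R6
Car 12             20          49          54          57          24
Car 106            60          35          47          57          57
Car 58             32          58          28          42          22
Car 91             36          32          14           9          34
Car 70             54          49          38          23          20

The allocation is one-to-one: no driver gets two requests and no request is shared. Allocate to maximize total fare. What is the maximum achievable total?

This is a one-to-one assignment (maximum-weight bipartite matching).
Optimal: Car 12→Request R5 ($54), Car 106→Request R2 ($57), Car 58→Request R1 ($58), Car 91→Request R6 ($34), Car 70→Request R7 ($54) — total 54+57+58+34+54 = $257.
Max-entry greedy (repeatedly take the single best remaining cell) gives $247, worse by 10.
Next-best assignment: Car 12→Request R2, Car 106→Request R5, Car 58→Request R1, Car 91→Request R6, Car 70→Request R7 = $250.
Every other assignment is strictly worse.

Maximum total: $257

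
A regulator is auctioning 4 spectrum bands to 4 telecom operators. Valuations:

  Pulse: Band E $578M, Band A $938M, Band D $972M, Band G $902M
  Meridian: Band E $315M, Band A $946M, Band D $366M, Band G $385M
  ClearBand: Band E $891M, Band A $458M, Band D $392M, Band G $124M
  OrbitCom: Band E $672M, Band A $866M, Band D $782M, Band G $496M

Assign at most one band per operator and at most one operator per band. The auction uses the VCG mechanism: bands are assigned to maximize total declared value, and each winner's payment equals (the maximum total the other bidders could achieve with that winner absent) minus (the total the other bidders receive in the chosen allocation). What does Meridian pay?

Efficient allocation: Pulse→Band G ($902M), Meridian→Band A ($946M), ClearBand→Band E ($891M), OrbitCom→Band D ($782M); total welfare W = $3521M.
Meridian receives Band A at value $946M, so the others get W − 946 = $2575M.
Without Meridian: best allocation of the remaining 3 bidders over all 4 bands is Pulse→Band D ($972M), ClearBand→Band E ($891M), OrbitCom→Band A ($866M), total $2729M.
VCG payment = (others' best without Meridian) − (others' welfare with Meridian) = 2729 − 2575 = $154M.

Meridian pays $154M.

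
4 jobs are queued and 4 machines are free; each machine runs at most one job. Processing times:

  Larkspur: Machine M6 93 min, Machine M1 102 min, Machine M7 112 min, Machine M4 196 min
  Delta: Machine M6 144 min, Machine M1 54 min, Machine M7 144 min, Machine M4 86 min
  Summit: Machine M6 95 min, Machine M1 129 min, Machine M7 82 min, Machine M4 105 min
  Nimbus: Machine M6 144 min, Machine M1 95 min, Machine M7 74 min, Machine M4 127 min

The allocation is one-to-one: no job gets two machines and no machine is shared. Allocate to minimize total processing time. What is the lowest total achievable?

Min total: 326 min

This is the linear assignment problem.
Optimal: Larkspur→Machine M6 (93 min), Delta→Machine M1 (54 min), Summit→Machine M4 (105 min), Nimbus→Machine M7 (74 min) — total 93+54+105+74 = 326 min.
Row-greedy (each job in turn takes its cheapest remaining machine) gives 356 min, worse by 30.
Checked against all permutations: 326 min is optimal.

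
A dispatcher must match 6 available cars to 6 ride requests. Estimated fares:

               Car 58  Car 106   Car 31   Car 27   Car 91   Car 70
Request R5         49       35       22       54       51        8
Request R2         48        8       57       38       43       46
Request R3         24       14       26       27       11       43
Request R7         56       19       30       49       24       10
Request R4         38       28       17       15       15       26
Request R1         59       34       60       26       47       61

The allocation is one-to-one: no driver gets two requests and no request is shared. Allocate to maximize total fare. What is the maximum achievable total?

Maximum total: $287

This is the linear assignment problem.
Optimal: Car 58→Request R1 ($59), Car 106→Request R4 ($28), Car 31→Request R2 ($57), Car 27→Request R7 ($49), Car 91→Request R5 ($51), Car 70→Request R3 ($43) — total 59+28+57+49+51+43 = $287.
Row-greedy (each driver in turn takes its best remaining request) gives $258, worse by 29.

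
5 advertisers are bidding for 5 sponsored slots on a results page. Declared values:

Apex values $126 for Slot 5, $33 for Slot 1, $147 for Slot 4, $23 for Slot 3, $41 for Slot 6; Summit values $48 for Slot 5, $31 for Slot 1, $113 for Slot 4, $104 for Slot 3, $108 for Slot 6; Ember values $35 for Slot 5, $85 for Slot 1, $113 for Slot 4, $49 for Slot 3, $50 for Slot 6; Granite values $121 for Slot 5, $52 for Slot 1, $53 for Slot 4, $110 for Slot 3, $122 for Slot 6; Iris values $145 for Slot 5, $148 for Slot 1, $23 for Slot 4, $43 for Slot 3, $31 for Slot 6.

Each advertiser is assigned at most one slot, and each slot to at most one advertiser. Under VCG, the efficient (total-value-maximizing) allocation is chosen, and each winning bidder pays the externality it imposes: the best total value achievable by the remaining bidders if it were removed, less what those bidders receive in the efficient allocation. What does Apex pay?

Efficient allocation: Apex→Slot 5 ($126), Summit→Slot 3 ($104), Ember→Slot 4 ($113), Granite→Slot 6 ($122), Iris→Slot 1 ($148); total welfare W = $613.
Apex receives Slot 5 at value $126, so the others get W − 126 = $487.
Without Apex: best allocation of the remaining 4 bidders over all 5 slots is Summit→Slot 6 ($108), Ember→Slot 4 ($113), Granite→Slot 5 ($121), Iris→Slot 1 ($148), total $490.
VCG payment = (others' best without Apex) − (others' welfare with Apex) = 490 − 487 = $3.

Apex pays $3.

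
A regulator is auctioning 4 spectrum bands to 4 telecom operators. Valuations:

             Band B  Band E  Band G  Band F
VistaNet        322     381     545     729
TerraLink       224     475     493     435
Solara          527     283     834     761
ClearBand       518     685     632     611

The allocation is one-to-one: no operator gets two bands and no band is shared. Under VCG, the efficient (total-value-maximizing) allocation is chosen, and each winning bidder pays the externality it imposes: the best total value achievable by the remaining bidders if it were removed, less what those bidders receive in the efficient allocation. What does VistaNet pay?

Efficient allocation: VistaNet→Band F ($729M), TerraLink→Band E ($475M), Solara→Band G ($834M), ClearBand→Band B ($518M); total welfare W = $2556M.
VistaNet receives Band F at value $729M, so the others get W − 729 = $1827M.
Without VistaNet: best allocation of the remaining 3 bidders over all 4 bands is TerraLink→Band F ($435M), Solara→Band G ($834M), ClearBand→Band E ($685M), total $1954M.
VCG payment = (others' best without VistaNet) − (others' welfare with VistaNet) = 1954 − 1827 = $127M.

VistaNet pays $127M.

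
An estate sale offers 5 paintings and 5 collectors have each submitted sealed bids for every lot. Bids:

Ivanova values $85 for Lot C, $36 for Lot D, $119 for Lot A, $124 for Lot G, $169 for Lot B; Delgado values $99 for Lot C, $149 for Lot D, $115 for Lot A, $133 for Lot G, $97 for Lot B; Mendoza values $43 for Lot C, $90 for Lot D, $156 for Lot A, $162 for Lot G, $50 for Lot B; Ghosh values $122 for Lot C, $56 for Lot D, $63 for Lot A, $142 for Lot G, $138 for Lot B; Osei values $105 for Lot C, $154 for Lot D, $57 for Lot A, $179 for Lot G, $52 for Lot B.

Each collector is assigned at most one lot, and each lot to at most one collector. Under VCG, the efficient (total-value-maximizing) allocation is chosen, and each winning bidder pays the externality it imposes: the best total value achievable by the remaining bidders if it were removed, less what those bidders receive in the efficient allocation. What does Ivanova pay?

Ivanova pays $16.

Efficient allocation: Ivanova→Lot B ($169), Delgado→Lot D ($149), Mendoza→Lot A ($156), Ghosh→Lot C ($122), Osei→Lot G ($179); total welfare W = $775.
Ivanova receives Lot B at value $169, so the others get W − 169 = $606.
Without Ivanova: best allocation of the remaining 4 bidders over all 5 lots is Delgado→Lot D ($149), Mendoza→Lot A ($156), Ghosh→Lot B ($138), Osei→Lot G ($179), total $622.
VCG payment = (others' best without Ivanova) − (others' welfare with Ivanova) = 622 − 606 = $16.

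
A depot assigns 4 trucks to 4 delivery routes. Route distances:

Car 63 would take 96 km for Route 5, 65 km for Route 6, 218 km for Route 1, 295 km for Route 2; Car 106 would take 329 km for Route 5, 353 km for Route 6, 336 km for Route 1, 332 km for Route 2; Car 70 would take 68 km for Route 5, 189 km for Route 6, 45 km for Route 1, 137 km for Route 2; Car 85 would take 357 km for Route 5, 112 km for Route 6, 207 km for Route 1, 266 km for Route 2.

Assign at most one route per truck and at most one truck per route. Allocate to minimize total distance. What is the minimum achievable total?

This is the linear assignment problem.
Optimal: Car 63→Route 5 (96 km), Car 106→Route 2 (332 km), Car 70→Route 1 (45 km), Car 85→Route 6 (112 km) — total 96+332+45+112 = 585 km.
Row-greedy (each truck in turn takes its cheapest remaining route) gives 705 km, worse by 120.
Checked against all permutations: 585 km is optimal.

Minimum total: 585 km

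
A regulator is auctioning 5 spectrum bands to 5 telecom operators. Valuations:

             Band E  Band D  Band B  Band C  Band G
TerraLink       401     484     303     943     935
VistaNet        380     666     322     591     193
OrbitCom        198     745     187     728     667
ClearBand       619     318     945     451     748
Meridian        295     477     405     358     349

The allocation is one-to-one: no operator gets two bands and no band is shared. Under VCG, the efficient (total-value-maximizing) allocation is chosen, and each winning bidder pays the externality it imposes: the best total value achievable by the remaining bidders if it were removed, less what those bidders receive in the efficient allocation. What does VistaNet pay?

Efficient allocation: TerraLink→Band G ($935M), VistaNet→Band D ($666M), OrbitCom→Band C ($728M), ClearBand→Band B ($945M), Meridian→Band E ($295M); total welfare W = $3569M.
VistaNet receives Band D at value $666M, so the others get W − 666 = $2903M.
Without VistaNet: best allocation of the remaining 4 bidders over all 5 bands is TerraLink→Band G ($935M), OrbitCom→Band C ($728M), ClearBand→Band B ($945M), Meridian→Band D ($477M), total $3085M.
VCG payment = (others' best without VistaNet) − (others' welfare with VistaNet) = 3085 − 2903 = $182M.

VistaNet pays $182M.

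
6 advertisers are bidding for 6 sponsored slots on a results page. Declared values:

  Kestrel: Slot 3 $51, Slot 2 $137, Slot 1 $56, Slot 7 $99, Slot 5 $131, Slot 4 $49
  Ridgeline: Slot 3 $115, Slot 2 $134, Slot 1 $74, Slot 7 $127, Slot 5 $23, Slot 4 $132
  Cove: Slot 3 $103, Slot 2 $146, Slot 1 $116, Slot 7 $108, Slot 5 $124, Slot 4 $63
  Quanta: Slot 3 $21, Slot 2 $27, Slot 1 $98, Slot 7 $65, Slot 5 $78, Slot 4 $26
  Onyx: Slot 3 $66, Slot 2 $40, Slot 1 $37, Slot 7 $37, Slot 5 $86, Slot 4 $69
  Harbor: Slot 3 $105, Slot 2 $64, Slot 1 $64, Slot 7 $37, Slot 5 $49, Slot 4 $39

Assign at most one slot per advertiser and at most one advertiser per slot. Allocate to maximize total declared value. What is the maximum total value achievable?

Maximum total: $676

Optimal: Kestrel→Slot 5 ($131), Ridgeline→Slot 7 ($127), Cove→Slot 2 ($146), Quanta→Slot 1 ($98), Onyx→Slot 4 ($69), Harbor→Slot 3 ($105) — total 131+127+146+98+69+105 = $676.
Column-greedy (each slot in turn goes to its best remaining advertiser) gives $583, worse by 93.
Next-best assignment: Kestrel→Slot 2, Ridgeline→Slot 4, Cove→Slot 7, Quanta→Slot 1, Onyx→Slot 5, Harbor→Slot 3 = $666.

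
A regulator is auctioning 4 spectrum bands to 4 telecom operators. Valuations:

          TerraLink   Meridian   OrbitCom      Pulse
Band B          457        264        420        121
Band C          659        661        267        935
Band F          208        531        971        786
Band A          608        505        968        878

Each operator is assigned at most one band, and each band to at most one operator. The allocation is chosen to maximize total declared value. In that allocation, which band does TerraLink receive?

TerraLink receives Band B.

Treat this as an assignment problem: match each operator to one band.
Optimal: TerraLink→Band B ($457M), Meridian→Band C ($661M), OrbitCom→Band F ($971M), Pulse→Band A ($878M) — total 457+661+971+878 = $2967M.
Column-greedy (each band in turn goes to its best remaining operator) gives $2868M, worse by 99.
Next-best assignment: TerraLink→Band B, Meridian→Band F, OrbitCom→Band A, Pulse→Band C = $2891M.
Swapping Pulse↔TerraLink (Pulse→Band B $121M, TerraLink→Band A $608M) loses 606.
Every other assignment is strictly worse.
TerraLink's own top band is Band C ($659M), but forcing TerraLink→Band C and reassigning the rest optimally gives only $2772M — worse by 195.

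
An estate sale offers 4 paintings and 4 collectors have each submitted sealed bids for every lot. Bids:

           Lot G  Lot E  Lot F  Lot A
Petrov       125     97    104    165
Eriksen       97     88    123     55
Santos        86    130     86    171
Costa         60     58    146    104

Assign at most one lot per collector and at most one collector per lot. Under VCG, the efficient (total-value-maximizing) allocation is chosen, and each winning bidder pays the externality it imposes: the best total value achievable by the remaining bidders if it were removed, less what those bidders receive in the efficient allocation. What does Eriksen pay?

Eriksen pays $1.

Efficient allocation: Petrov→Lot A ($165), Eriksen→Lot G ($97), Santos→Lot E ($130), Costa→Lot F ($146); total welfare W = $538.
Eriksen receives Lot G at value $97, so the others get W − 97 = $441.
Without Eriksen: best allocation of the remaining 3 bidders over all 4 lots is Petrov→Lot G ($125), Santos→Lot A ($171), Costa→Lot F ($146), total $442.
VCG payment = (others' best without Eriksen) − (others' welfare with Eriksen) = 442 − 441 = $1.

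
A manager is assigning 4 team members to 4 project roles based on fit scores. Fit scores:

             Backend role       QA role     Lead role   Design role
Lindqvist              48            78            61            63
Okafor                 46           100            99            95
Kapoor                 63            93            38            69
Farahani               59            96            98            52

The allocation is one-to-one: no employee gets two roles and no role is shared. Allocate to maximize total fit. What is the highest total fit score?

Optimal: Lindqvist→Backend role (48 pts), Okafor→Design role (95 pts), Kapoor→QA role (93 pts), Farahani→Lead role (98 pts) — total 48+95+93+98 = 334 pts.
Row-greedy (each employee in turn takes its best remaining role) gives 305 pts, worse by 29.

Max total: 334 pts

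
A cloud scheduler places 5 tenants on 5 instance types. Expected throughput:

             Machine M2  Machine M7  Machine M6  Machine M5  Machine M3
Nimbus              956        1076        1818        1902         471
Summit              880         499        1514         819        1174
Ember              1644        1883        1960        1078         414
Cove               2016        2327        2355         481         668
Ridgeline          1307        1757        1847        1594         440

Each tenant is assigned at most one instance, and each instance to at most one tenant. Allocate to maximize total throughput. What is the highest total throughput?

Optimal: Nimbus→Machine M5 (1902 ops/s), Summit→Machine M3 (1174 ops/s), Ember→Machine M2 (1644 ops/s), Cove→Machine M7 (2327 ops/s), Ridgeline→Machine M6 (1847 ops/s) — total 1902+1174+1644+2327+1847 = 8894 ops/s.
Column-greedy (each instance in turn goes to its best remaining tenant) gives 8822 ops/s, worse by 72.
Swapping Ridgeline↔Nimbus (Ridgeline→Machine M5 1594 ops/s, Nimbus→Machine M6 1818 ops/s) loses 337.

Maximum total: 8894 ops/s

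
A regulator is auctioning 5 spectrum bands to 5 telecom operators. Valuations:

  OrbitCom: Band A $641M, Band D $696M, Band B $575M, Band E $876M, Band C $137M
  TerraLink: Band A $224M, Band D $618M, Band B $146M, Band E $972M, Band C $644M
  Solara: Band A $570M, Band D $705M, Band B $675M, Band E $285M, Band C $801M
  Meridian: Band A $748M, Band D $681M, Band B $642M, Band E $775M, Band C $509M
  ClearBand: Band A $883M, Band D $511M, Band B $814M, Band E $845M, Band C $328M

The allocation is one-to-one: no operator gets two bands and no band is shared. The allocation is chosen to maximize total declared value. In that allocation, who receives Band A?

Optimal: OrbitCom→Band D ($696M), TerraLink→Band E ($972M), Solara→Band C ($801M), Meridian→Band A ($748M), ClearBand→Band B ($814M) — total 696+972+801+748+814 = $4031M.
Max-entry greedy (repeatedly take the single best remaining cell) gives $3994M, worse by 37.
Next-best assignment: OrbitCom→Band D, TerraLink→Band E, Solara→Band C, Meridian→Band B, ClearBand→Band A = $3994M.
Meridian's own top band is Band E ($775M), but forcing Meridian→Band E and reassigning the rest optimally gives only $3673M — worse by 358.

Meridian receives Band A.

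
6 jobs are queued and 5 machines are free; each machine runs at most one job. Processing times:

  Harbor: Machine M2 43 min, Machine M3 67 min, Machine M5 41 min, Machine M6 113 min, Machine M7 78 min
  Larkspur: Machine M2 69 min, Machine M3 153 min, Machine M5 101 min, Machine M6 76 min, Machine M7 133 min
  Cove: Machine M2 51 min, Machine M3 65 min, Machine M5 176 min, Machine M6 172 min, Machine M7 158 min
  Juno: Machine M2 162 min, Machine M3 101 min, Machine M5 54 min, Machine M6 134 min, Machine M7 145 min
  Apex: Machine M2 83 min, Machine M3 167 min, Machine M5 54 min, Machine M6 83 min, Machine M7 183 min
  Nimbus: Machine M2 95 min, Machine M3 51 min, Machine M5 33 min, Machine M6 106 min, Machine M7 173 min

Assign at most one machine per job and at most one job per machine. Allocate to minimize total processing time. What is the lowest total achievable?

Optimal: Cove→Machine M2 (51 min), Nimbus→Machine M3 (51 min), Juno→Machine M5 (54 min), Larkspur→Machine M6 (76 min), Harbor→Machine M7 (78 min) — total 51+51+54+76+78 = 310 min.
Min-entry greedy (repeatedly take the single cheapest remaining cell) gives 362 min, worse by 52.
No other one-to-one assignment undercuts 310 min.

Min total: 310 min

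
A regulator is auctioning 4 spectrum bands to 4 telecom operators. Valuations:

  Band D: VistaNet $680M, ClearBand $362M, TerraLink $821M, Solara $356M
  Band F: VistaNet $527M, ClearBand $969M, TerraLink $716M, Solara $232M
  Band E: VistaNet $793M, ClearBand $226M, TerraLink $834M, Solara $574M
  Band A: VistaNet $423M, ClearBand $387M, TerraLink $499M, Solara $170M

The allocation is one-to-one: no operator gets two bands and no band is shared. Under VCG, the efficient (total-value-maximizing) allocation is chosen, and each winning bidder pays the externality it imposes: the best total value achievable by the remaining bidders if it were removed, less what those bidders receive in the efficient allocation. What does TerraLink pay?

TerraLink pays $257M.

Efficient allocation: VistaNet→Band A ($423M), ClearBand→Band F ($969M), TerraLink→Band D ($821M), Solara→Band E ($574M); total welfare W = $2787M.
TerraLink receives Band D at value $821M, so the others get W − 821 = $1966M.
Without TerraLink: best allocation of the remaining 3 bidders over all 4 bands is VistaNet→Band D ($680M), ClearBand→Band F ($969M), Solara→Band E ($574M), total $2223M.
VCG payment = (others' best without TerraLink) − (others' welfare with TerraLink) = 2223 − 1966 = $257M.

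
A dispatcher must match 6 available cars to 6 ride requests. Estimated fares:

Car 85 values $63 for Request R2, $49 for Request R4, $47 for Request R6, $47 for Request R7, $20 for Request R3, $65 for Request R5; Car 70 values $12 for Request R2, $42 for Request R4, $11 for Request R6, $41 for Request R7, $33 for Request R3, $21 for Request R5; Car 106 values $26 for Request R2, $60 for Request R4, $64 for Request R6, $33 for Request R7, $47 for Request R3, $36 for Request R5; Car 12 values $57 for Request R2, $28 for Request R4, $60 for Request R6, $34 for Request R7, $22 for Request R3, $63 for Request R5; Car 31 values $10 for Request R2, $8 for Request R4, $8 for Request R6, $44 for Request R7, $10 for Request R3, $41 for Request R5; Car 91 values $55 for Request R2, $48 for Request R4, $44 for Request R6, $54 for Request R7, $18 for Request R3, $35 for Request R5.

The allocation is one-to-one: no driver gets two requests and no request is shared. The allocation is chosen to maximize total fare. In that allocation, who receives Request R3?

Optimal: Car 85→Request R5 ($65), Car 70→Request R3 ($33), Car 106→Request R4 ($60), Car 12→Request R6 ($60), Car 31→Request R7 ($44), Car 91→Request R2 ($55) — total 65+33+60+60+44+55 = $317.
Next-best assignment: Car 85→Request R2, Car 70→Request R3, Car 106→Request R6, Car 12→Request R5, Car 31→Request R7, Car 91→Request R4 = $315.
Swapping Car 91↔Car 106 (Car 91→Request R4 $48, Car 106→Request R2 $26) loses 41.
Every other assignment is strictly worse.
Car 70's own top request is Request R4 ($42), but forcing Car 70→Request R4 and reassigning the rest optimally gives only $313 — worse by 4.

Car 70 receives Request R3.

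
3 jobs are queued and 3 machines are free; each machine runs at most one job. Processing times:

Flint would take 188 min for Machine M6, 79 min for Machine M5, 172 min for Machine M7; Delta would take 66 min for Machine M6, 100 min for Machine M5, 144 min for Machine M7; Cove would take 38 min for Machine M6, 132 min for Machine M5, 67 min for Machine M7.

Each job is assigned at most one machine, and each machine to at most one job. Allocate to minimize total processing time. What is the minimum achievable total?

Min total: 212 min

This is a one-to-one assignment (minimum-cost bipartite matching).
Optimal: Flint→Machine M5 (79 min), Delta→Machine M6 (66 min), Cove→Machine M7 (67 min) — total 79+66+67 = 212 min.
Min-entry greedy (repeatedly take the single cheapest remaining cell) gives 261 min, worse by 49.
No other one-to-one assignment undercuts 212 min.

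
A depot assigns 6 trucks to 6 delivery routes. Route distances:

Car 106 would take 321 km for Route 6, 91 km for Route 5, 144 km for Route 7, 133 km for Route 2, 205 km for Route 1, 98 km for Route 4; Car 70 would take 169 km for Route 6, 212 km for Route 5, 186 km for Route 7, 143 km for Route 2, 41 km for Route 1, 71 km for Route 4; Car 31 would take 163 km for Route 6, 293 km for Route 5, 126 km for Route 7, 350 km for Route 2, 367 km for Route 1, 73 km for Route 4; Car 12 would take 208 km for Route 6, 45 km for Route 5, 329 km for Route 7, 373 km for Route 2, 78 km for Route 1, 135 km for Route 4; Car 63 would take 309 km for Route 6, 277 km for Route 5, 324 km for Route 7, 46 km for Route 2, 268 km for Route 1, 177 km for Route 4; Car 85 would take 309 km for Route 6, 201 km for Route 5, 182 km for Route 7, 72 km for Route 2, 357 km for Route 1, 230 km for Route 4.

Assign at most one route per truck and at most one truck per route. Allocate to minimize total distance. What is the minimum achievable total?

Min total: 575 km

This is a one-to-one assignment (minimum-cost bipartite matching).
Optimal: Car 106→Route 4 (98 km), Car 70→Route 1 (41 km), Car 31→Route 6 (163 km), Car 12→Route 5 (45 km), Car 63→Route 2 (46 km), Car 85→Route 7 (182 km) — total 98+41+163+45+46+182 = 575 km.
Row-greedy (each truck in turn takes its cheapest remaining route) gives 641 km, worse by 66.
Next-best assignment: Car 106→Route 5, Car 70→Route 4, Car 31→Route 6, Car 12→Route 1, Car 63→Route 2, Car 85→Route 7 = 631 km.
Swapping Car 106↔Car 70 (Car 106→Route 1 205 km, Car 70→Route 4 71 km) adds 137.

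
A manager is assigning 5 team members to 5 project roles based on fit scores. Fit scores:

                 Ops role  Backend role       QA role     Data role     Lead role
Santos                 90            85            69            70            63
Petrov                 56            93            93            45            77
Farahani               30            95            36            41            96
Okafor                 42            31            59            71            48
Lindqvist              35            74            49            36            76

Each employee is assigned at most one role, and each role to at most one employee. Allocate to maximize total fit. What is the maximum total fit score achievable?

Max total: 425 pts

This is the linear assignment problem.
Optimal: Santos→Ops role (90 pts), Petrov→QA role (93 pts), Farahani→Backend role (95 pts), Okafor→Data role (71 pts), Lindqvist→Lead role (76 pts) — total 90+93+95+71+76 = 425 pts.
Row-greedy (each employee in turn takes its best remaining role) gives 399 pts, worse by 26.
Swapping Petrov↔Okafor (Petrov→Data role 45 pts, Okafor→QA role 59 pts) loses 60.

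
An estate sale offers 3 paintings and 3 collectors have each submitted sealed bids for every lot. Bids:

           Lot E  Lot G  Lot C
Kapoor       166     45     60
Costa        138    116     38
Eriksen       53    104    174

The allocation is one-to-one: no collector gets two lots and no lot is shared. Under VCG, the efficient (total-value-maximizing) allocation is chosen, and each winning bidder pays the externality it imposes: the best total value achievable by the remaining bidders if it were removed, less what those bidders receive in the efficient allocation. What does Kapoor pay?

Kapoor pays $22.

Efficient allocation: Kapoor→Lot E ($166), Costa→Lot G ($116), Eriksen→Lot C ($174); total welfare W = $456.
Kapoor receives Lot E at value $166, so the others get W − 166 = $290.
Without Kapoor: best allocation of the remaining 2 bidders over all 3 lots is Costa→Lot E ($138), Eriksen→Lot C ($174), total $312.
VCG payment = (others' best without Kapoor) − (others' welfare with Kapoor) = 312 − 290 = $22.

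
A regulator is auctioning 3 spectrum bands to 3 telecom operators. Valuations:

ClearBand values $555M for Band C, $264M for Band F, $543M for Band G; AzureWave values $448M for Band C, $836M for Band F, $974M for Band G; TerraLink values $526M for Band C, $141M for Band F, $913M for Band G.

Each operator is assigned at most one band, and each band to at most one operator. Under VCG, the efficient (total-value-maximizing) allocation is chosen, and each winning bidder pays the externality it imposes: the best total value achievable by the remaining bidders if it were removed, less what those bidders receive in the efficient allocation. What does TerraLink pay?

TerraLink pays $138M.

Efficient allocation: ClearBand→Band C ($555M), AzureWave→Band F ($836M), TerraLink→Band G ($913M); total welfare W = $2304M.
TerraLink receives Band G at value $913M, so the others get W − 913 = $1391M.
Without TerraLink: best allocation of the remaining 2 bidders over all 3 bands is ClearBand→Band C ($555M), AzureWave→Band G ($974M), total $1529M.
VCG payment = (others' best without TerraLink) − (others' welfare with TerraLink) = 1529 − 1391 = $138M.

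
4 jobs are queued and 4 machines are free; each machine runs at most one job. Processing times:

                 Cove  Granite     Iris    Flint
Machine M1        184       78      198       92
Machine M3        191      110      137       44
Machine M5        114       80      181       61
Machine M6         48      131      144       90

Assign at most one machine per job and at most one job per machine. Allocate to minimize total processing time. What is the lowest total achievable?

Optimal: Cove→Machine M6 (48 min), Granite→Machine M1 (78 min), Iris→Machine M3 (137 min), Flint→Machine M5 (61 min) — total 48+78+137+61 = 324 min.
Column-greedy (each machine in turn goes to its cheapest remaining job) gives 380 min, worse by 56.
Swapping Flint↔Granite (Flint→Machine M1 92 min, Granite→Machine M5 80 min) adds 33.
Checked against all permutations: 324 min is optimal.

Min total: 324 min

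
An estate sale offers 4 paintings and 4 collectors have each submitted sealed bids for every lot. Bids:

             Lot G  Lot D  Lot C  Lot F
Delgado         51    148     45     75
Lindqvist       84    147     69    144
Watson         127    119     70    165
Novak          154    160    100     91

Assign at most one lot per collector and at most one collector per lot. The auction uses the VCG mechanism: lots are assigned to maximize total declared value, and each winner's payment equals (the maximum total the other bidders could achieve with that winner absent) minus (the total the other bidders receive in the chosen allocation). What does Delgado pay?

Efficient allocation: Delgado→Lot D ($148), Lindqvist→Lot C ($69), Watson→Lot F ($165), Novak→Lot G ($154); total welfare W = $536.
Delgado receives Lot D at value $148, so the others get W − 148 = $388.
Without Delgado: best allocation of the remaining 3 bidders over all 4 lots is Lindqvist→Lot D ($147), Watson→Lot F ($165), Novak→Lot G ($154), total $466.
VCG payment = (others' best without Delgado) − (others' welfare with Delgado) = 466 − 388 = $78.

Delgado pays $78.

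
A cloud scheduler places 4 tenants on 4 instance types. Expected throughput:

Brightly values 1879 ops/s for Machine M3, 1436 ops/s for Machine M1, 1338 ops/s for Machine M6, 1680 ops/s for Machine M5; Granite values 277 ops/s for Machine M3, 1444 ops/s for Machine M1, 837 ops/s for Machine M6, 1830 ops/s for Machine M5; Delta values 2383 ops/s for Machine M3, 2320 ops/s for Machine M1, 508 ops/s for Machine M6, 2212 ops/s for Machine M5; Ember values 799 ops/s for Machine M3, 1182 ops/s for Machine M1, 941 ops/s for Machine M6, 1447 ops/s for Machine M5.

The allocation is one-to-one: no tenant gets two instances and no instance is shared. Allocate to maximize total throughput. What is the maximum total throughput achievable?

Max total: 6970 ops/s

Optimal: Brightly→Machine M3 (1879 ops/s), Granite→Machine M5 (1830 ops/s), Delta→Machine M1 (2320 ops/s), Ember→Machine M6 (941 ops/s) — total 1879+1830+2320+941 = 6970 ops/s.
Max-entry greedy (repeatedly take the single best remaining cell) gives 6590 ops/s, worse by 380.
Swapping Brightly↔Delta (Brightly→Machine M1 1436 ops/s, Delta→Machine M3 2383 ops/s) loses 380.
No other one-to-one assignment exceeds 6970 ops/s.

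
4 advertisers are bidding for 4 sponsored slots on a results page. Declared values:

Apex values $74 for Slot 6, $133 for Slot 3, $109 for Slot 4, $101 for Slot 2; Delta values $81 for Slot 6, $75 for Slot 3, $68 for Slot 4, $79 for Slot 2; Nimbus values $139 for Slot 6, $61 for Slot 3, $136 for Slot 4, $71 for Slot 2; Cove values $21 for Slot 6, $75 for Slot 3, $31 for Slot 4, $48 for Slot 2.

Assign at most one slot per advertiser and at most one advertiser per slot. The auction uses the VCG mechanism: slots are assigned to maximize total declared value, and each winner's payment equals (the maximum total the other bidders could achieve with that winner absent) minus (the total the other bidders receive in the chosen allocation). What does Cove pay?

Cove pays $24.

Efficient allocation: Apex→Slot 4 ($109), Delta→Slot 2 ($79), Nimbus→Slot 6 ($139), Cove→Slot 3 ($75); total welfare W = $402.
Cove receives Slot 3 at value $75, so the others get W − 75 = $327.
Without Cove: best allocation of the remaining 3 bidders over all 4 slots is Apex→Slot 3 ($133), Delta→Slot 2 ($79), Nimbus→Slot 6 ($139), total $351.
VCG payment = (others' best without Cove) − (others' welfare with Cove) = 351 − 327 = $24.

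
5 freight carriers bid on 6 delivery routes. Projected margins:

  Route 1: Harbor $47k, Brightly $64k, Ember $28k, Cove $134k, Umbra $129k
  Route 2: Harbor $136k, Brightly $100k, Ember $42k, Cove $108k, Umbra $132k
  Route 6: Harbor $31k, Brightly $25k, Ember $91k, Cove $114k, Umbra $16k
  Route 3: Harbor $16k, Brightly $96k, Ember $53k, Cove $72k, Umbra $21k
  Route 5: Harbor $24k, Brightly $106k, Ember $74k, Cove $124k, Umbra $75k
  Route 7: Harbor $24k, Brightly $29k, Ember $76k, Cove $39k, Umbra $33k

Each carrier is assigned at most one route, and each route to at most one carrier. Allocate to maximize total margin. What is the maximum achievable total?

Optimal: Harbor→Route 2 ($136k), Brightly→Route 3 ($96k), Ember→Route 6 ($91k), Cove→Route 5 ($124k), Umbra→Route 1 ($129k) — total 136+96+91+124+129 = $576k.
Column-greedy (each route in turn goes to its best remaining carrier) gives $532k, worse by 44.
Swapping Cove↔Brightly (Cove→Route 3 $72k, Brightly→Route 5 $106k) loses 42.

Maximum total: $576k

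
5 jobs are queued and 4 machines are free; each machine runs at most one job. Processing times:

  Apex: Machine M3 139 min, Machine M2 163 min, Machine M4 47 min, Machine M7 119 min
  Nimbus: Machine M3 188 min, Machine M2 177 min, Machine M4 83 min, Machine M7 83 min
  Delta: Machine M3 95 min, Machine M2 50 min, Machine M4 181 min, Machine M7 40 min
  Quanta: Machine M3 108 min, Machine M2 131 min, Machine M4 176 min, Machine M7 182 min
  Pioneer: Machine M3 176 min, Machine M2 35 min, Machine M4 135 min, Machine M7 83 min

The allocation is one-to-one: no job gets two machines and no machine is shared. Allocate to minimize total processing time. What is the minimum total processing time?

Min total: 230 min

This is the linear assignment problem.
Optimal: Quanta→Machine M3 (108 min), Pioneer→Machine M2 (35 min), Apex→Machine M4 (47 min), Delta→Machine M7 (40 min) — total 108+35+47+40 = 230 min.
Column-greedy (each machine in turn goes to its cheapest remaining job) gives 260 min, worse by 30.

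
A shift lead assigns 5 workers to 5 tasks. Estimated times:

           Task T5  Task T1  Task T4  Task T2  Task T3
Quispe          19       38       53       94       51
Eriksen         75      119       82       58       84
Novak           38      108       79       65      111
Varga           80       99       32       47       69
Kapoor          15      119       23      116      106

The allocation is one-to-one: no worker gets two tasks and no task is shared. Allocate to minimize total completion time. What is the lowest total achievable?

This is a one-to-one assignment (minimum-cost bipartite matching).
Optimal: Quispe→Task T1 (38 min), Eriksen→Task T2 (58 min), Novak→Task T5 (38 min), Varga→Task T3 (69 min), Kapoor→Task T4 (23 min) — total 38+58+38+69+23 = 226 min.
Row-greedy (each worker in turn takes its cheapest remaining task) gives 344 min, worse by 118.
Next-best assignment: Quispe→Task T1, Eriksen→Task T3, Novak→Task T5, Varga→Task T2, Kapoor→Task T4 = 230 min.
Every other assignment is strictly worse.

Min total: 226 min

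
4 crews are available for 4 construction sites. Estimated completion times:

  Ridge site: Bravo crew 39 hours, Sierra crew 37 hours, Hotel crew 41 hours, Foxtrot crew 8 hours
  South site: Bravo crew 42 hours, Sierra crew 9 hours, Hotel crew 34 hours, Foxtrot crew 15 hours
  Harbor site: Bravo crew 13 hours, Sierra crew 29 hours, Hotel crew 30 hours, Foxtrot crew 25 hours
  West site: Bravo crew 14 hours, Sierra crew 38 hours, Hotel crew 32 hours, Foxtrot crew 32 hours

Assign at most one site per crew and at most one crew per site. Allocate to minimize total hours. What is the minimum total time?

Minimum total: 61 hours

This is a one-to-one assignment (minimum-cost bipartite matching).
Optimal: Bravo crew→West site (14 hours), Sierra crew→South site (9 hours), Hotel crew→Harbor site (30 hours), Foxtrot crew→Ridge site (8 hours) — total 14+9+30+8 = 61 hours.
Row-greedy (each crew in turn takes its cheapest remaining site) gives 62 hours, worse by 1.
Next-best assignment: Bravo crew→Harbor site, Sierra crew→South site, Hotel crew→West site, Foxtrot crew→Ridge site = 62 hours.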